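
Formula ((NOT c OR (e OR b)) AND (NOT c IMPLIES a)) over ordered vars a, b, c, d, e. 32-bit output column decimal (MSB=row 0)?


Formula: ((NOT c OR (e OR b)) AND (NOT c IMPLIES a)) over a, b, c, d, e (32 rows)
Evaluate each row (bits = a,b,c,d,e, MSB first):
  row 0 [00000]: ((NOT 0 OR (0 OR 0)) AND (NOT 0 IMPLIES 0)) -> 0
  row 1 [00001]: ((NOT 0 OR (1 OR 0)) AND (NOT 0 IMPLIES 0)) -> 0
  row 2 [00010]: ((NOT 0 OR (0 OR 0)) AND (NOT 0 IMPLIES 0)) -> 0
  row 3 [00011]: ((NOT 0 OR (1 OR 0)) AND (NOT 0 IMPLIES 0)) -> 0
  row 4 [00100]: ((NOT 1 OR (0 OR 0)) AND (NOT 1 IMPLIES 0)) -> 0
  row 5 [00101]: ((NOT 1 OR (1 OR 0)) AND (NOT 1 IMPLIES 0)) -> 1
  row 6 [00110]: ((NOT 1 OR (0 OR 0)) AND (NOT 1 IMPLIES 0)) -> 0
  row 7 [00111]: ((NOT 1 OR (1 OR 0)) AND (NOT 1 IMPLIES 0)) -> 1
  row 8 [01000]: ((NOT 0 OR (0 OR 1)) AND (NOT 0 IMPLIES 0)) -> 0
  row 9 [01001]: ((NOT 0 OR (1 OR 1)) AND (NOT 0 IMPLIES 0)) -> 0
  row 10 [01010]: ((NOT 0 OR (0 OR 1)) AND (NOT 0 IMPLIES 0)) -> 0
  row 11 [01011]: ((NOT 0 OR (1 OR 1)) AND (NOT 0 IMPLIES 0)) -> 0
  row 12 [01100]: ((NOT 1 OR (0 OR 1)) AND (NOT 1 IMPLIES 0)) -> 1
  row 13 [01101]: ((NOT 1 OR (1 OR 1)) AND (NOT 1 IMPLIES 0)) -> 1
  row 14 [01110]: ((NOT 1 OR (0 OR 1)) AND (NOT 1 IMPLIES 0)) -> 1
  row 15 [01111]: ((NOT 1 OR (1 OR 1)) AND (NOT 1 IMPLIES 0)) -> 1
  row 16 [10000]: ((NOT 0 OR (0 OR 0)) AND (NOT 0 IMPLIES 1)) -> 1
  row 17 [10001]: ((NOT 0 OR (1 OR 0)) AND (NOT 0 IMPLIES 1)) -> 1
  row 18 [10010]: ((NOT 0 OR (0 OR 0)) AND (NOT 0 IMPLIES 1)) -> 1
  row 19 [10011]: ((NOT 0 OR (1 OR 0)) AND (NOT 0 IMPLIES 1)) -> 1
  row 20 [10100]: ((NOT 1 OR (0 OR 0)) AND (NOT 1 IMPLIES 1)) -> 0
  row 21 [10101]: ((NOT 1 OR (1 OR 0)) AND (NOT 1 IMPLIES 1)) -> 1
  row 22 [10110]: ((NOT 1 OR (0 OR 0)) AND (NOT 1 IMPLIES 1)) -> 0
  row 23 [10111]: ((NOT 1 OR (1 OR 0)) AND (NOT 1 IMPLIES 1)) -> 1
  row 24 [11000]: ((NOT 0 OR (0 OR 1)) AND (NOT 0 IMPLIES 1)) -> 1
  row 25 [11001]: ((NOT 0 OR (1 OR 1)) AND (NOT 0 IMPLIES 1)) -> 1
  row 26 [11010]: ((NOT 0 OR (0 OR 1)) AND (NOT 0 IMPLIES 1)) -> 1
  row 27 [11011]: ((NOT 0 OR (1 OR 1)) AND (NOT 0 IMPLIES 1)) -> 1
  row 28 [11100]: ((NOT 1 OR (0 OR 1)) AND (NOT 1 IMPLIES 1)) -> 1
  row 29 [11101]: ((NOT 1 OR (1 OR 1)) AND (NOT 1 IMPLIES 1)) -> 1
  row 30 [11110]: ((NOT 1 OR (0 OR 1)) AND (NOT 1 IMPLIES 1)) -> 1
  row 31 [11111]: ((NOT 1 OR (1 OR 1)) AND (NOT 1 IMPLIES 1)) -> 1
Full result column, 4 rows per line (a,b,c fixed per line; d,e runs 00..11 left to right):
  rows 0-3 [a,b,c=000]: 0000  = hex 0
  rows 4-7 [a,b,c=001]: 0101  = hex 5
  rows 8-11 [a,b,c=010]: 0000  = hex 0
  rows 12-15 [a,b,c=011]: 1111  = hex F
  rows 16-19 [a,b,c=100]: 1111  = hex F
  rows 20-23 [a,b,c=101]: 0101  = hex 5
  rows 24-27 [a,b,c=110]: 1111  = hex F
  rows 28-31 [a,b,c=111]: 1111  = hex F
Output column (row 0 .. row 31) = 00000101000011111111010111111111
Output column grouped in 4s = 0000 0101 0000 1111 1111 0101 1111 1111 = 0x050FF5FF
Convert to decimal digit by digit (value = value*16 + digit):
  0 -> 0
  0*16 + 5 = 5
  5*16 + 0 = 80
  80*16 + 15 (F) = 1295
  1295*16 + 15 (F) = 20735
  20735*16 + 5 = 331765
  331765*16 + 15 (F) = 5308255
  5308255*16 + 15 (F) = 84932095
Decimal = 84932095

84932095


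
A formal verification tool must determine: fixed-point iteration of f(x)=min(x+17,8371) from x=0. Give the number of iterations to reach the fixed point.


Step 1: x=0, cap=8371, increment=17
Step 2: x grows by 17 each step until capped at 8371; fixed point is x=8371
Step 3: iterations = ceil(8371/17) = 493

493


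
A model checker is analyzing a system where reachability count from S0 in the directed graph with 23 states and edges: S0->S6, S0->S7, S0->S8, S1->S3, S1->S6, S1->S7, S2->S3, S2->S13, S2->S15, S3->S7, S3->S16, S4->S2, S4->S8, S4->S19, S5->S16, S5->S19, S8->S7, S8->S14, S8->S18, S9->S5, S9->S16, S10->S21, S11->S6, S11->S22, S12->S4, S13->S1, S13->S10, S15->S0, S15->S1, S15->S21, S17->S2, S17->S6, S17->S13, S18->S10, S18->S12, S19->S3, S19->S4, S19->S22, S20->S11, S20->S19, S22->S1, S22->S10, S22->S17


BFS from S0:
  layer 0: {S0}
  layer 1: {S6, S7, S8}
  layer 2: {S14, S18}
  layer 3: {S10, S12}
  layer 4: {S4, S21}
  layer 5: {S2, S19}
  layer 6: {S3, S13, S15, S22}
  layer 7: {S1, S16, S17}
Reachable set: {S0, S1, S2, S3, S4, S6, S7, S8, S10, S12, S13, S14, S15, S16, S17, S18, S19, S21, S22}
Count = 19

19


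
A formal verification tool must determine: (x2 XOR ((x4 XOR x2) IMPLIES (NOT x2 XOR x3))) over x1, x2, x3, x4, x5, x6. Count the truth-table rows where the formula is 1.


Formula: (x2 XOR ((x4 XOR x2) IMPLIES (NOT x2 XOR x3))) over 6 vars (64 rows)
Evaluate each row (x1, x2, x3, x4, x5, x6 as bits, MSB first):
  row 0 [000000]: (0 XOR ((0 XOR 0) IMPLIES (NOT 0 XOR 0))) -> 1
  row 1 [000001]: (0 XOR ((0 XOR 0) IMPLIES (NOT 0 XOR 0))) -> 1
  row 2 [000010]: (0 XOR ((0 XOR 0) IMPLIES (NOT 0 XOR 0))) -> 1
  row 3 [000011]: (0 XOR ((0 XOR 0) IMPLIES (NOT 0 XOR 0))) -> 1
  row 4 [000100]: (0 XOR ((1 XOR 0) IMPLIES (NOT 0 XOR 0))) -> 1
  (every remaining row is evaluated the same way; all 64 results are listed next)
Full result column, 8 rows per line (x1,x2,x3 fixed per line; x4,x5,x6 runs 000..111 left to right):
  rows 0-7 [x1,x2,x3=000]: 11111111  (ones: 8)
  rows 8-15 [x1,x2,x3=001]: 11110000  (ones: 4)
  rows 16-23 [x1,x2,x3=010]: 11110000  (ones: 4)
  rows 24-31 [x1,x2,x3=011]: 00000000  (ones: 0)
  rows 32-39 [x1,x2,x3=100]: 11111111  (ones: 8)
  rows 40-47 [x1,x2,x3=101]: 11110000  (ones: 4)
  rows 48-55 [x1,x2,x3=110]: 11110000  (ones: 4)
  rows 56-63 [x1,x2,x3=111]: 00000000  (ones: 0)
Count of 1-rows = 8+4+4+0+8+4+4+0 = 32

32


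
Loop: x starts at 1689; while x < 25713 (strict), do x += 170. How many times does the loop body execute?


Step 1: x goes from 1689 toward 25713 by 170; the body runs while x<25713, so iterations = ceil((bound-start)/step)
Step 2: Distance=24024
Step 3: ceil(24024/170)=142

142


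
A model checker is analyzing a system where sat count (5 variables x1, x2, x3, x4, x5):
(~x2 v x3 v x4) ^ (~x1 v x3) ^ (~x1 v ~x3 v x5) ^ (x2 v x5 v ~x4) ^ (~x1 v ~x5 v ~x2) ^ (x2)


CNF with 6 clauses over 5 vars (32 assignments).
An assignment satisfies CNF iff every clause has >=1 true literal.
Check each row (bits = x1,x2,x3,x4,x5; clause T/F shown):
  row 0 [00000]: clauses=TTTTTF -> 0
  row 1 [00001]: clauses=TTTTTF -> 0
  row 2 [00010]: clauses=TTTFTF -> 0
  row 3 [00011]: clauses=TTTTTF -> 0
  row 4 [00100]: clauses=TTTTTF -> 0
  row 5 [00101]: clauses=TTTTTF -> 0
  row 6 [00110]: clauses=TTTFTF -> 0
  row 7 [00111]: clauses=TTTTTF -> 0
  row 8 [01000]: clauses=FTTTTT -> 0
  row 9 [01001]: clauses=FTTTTT -> 0
  row 10 [01010]: clauses=TTTTTT -> 1
  row 11 [01011]: clauses=TTTTTT -> 1
  row 12 [01100]: clauses=TTTTTT -> 1
  row 13 [01101]: clauses=TTTTTT -> 1
  row 14 [01110]: clauses=TTTTTT -> 1
  row 15 [01111]: clauses=TTTTTT -> 1
  row 16 [10000]: clauses=TFTTTF -> 0
  row 17 [10001]: clauses=TFTTTF -> 0
  row 18 [10010]: clauses=TFTFTF -> 0
  row 19 [10011]: clauses=TFTTTF -> 0
  row 20 [10100]: clauses=TTFTTF -> 0
  row 21 [10101]: clauses=TTTTTF -> 0
  row 22 [10110]: clauses=TTFFTF -> 0
  row 23 [10111]: clauses=TTTTTF -> 0
  row 24 [11000]: clauses=FFTTTT -> 0
  row 25 [11001]: clauses=FFTTFT -> 0
  row 26 [11010]: clauses=TFTTTT -> 0
  row 27 [11011]: clauses=TFTTFT -> 0
  row 28 [11100]: clauses=TTFTTT -> 0
  row 29 [11101]: clauses=TTTTFT -> 0
  row 30 [11110]: clauses=TTFTTT -> 0
  row 31 [11111]: clauses=TTTTFT -> 0
Full result column, 8 rows per line (x1,x2 fixed per line; x3,x4,x5 runs 000..111 left to right):
  rows 0-7 [x1,x2=00]: 00000000  (ones: 0)
  rows 8-15 [x1,x2=01]: 00111111  (ones: 6)
  rows 16-23 [x1,x2=10]: 00000000  (ones: 0)
  rows 24-31 [x1,x2=11]: 00000000  (ones: 0)
Satisfying assignments = 0+6+0+0 = 6

6


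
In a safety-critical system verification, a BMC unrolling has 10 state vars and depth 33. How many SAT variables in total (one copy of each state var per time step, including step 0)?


BMC unrolls to depth k, creating one copy of each state var for steps 0..k.
Step count = 33 + 1 = 34 (steps 0 through 33)
Vars per step = 10
Total = 10 * 34 = 340

340


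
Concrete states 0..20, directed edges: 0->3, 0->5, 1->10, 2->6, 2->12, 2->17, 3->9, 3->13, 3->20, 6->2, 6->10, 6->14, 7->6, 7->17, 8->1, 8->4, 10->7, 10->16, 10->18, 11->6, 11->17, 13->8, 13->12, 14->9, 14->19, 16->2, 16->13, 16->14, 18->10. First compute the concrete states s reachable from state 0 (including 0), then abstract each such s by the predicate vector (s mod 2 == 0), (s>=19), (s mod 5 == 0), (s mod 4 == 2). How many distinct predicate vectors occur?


BFS from 0:
Concrete reachable: {0, 1, 2, 3, 4, 5, 6, 7, 8, 9, 10, 12, 13, 14, 16, 17, 18, 19, 20}
Abstract via predicates (s mod 2 == 0), (s>=19), (s mod 5 == 0), (s mod 4 == 2):
  (0,0,0,0) <- {1, 3, 7, 9, 13, 17}
  (0,0,1,0) <- {5}
  (0,1,0,0) <- {19}
  (1,0,0,0) <- {4, 8, 12, 16}
  (1,0,0,1) <- {2, 6, 14, 18}
  (1,0,1,0) <- {0}
  (1,0,1,1) <- {10}
  (1,1,1,0) <- {20}
Distinct abstract states = 8

8


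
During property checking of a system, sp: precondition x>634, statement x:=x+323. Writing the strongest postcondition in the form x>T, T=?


Formula: sp(P, x:=E) = exists old_x. (x = E[old_x/x]) AND P[old_x/x] (old_x is the value of x before the assignment; eliminate old_x by solving x = E[old_x/x] for old_x)
Step 1: Precondition P: x>634, i.e. old_x > 634
Step 2: Assignment gives x = old_x + 323, so old_x = x - 323
Step 3: Substitute into P: x - 323 > 634
Step 4: Simplify: x > 634+323 = 957

957


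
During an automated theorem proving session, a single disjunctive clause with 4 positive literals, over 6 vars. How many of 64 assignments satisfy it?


Step 1: Total=2^6=64
Step 2: Unsat when all 4 false: 2^2=4
Step 3: Sat=64-4=60

60


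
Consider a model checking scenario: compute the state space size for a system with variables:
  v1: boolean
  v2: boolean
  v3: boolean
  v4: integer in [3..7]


State space = product of domain sizes of all variables.
Domain sizes:
  v1 (boolean): 2
  v2 (boolean): 2
  v3 (boolean): 2
  v4 (integer in [3..7]): 5
Product = 2 * 2 * 2 * 5 = 40

40


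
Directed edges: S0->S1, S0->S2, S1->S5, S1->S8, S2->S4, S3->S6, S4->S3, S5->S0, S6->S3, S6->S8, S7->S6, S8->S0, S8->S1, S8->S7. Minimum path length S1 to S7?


BFS layer-by-layer from S1:
  dist 0: {S1}
  dist 1: {S5, S8}
  dist 2: {S0, S7}
  -> S7 reached at distance 2
Shortest path length = 2

2


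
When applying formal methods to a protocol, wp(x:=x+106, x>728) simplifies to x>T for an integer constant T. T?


Formula: wp(x:=E, P) = P[E/x] (substitute E for x in postcondition)
Step 1: Postcondition: x>728
Step 2: Substitute x+106 for x: x+106>728
Step 3: Solve for x: x > 728-106 = 622

622


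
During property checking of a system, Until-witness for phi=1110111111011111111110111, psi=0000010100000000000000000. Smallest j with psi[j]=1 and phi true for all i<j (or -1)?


(phi U psi) at 0: need smallest j with psi[j]=1 and phi[i]=1 for all i in [0,j).
Scan from step 0:
  step 0: phi=1, psi=0 -> continue
  step 1: phi=1, psi=0 -> continue
  step 2: phi=1, psi=0 -> continue
  step 3: phi=0 -> phi-prefix broken from here
  step 5: psi=1 but phi already failed -> not a witness
  step 7: psi=1 but phi already failed -> not a witness
  end of trace: no witness -> -1
Witness step = -1

-1


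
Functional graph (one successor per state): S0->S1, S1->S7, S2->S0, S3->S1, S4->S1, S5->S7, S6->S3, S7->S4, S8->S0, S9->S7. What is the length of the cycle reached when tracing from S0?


Trace from S0 until a state repeats:
  S0 -> S1 -> S7 -> S4 -> S1
S1 first seen at step 1, revisited at step 4.
Cycle length = 4 - 1 = 3

3


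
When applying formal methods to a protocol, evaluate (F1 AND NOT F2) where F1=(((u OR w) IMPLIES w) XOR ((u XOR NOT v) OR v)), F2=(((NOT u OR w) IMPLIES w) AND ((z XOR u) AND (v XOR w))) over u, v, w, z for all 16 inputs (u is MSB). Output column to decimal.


F1 = (((u OR w) IMPLIES w) XOR ((u XOR NOT v) OR v))
F2 = (((NOT u OR w) IMPLIES w) AND ((z XOR u) AND (v XOR w)))
Counterexample to F1=>F2 is where F1=1 and F2=0.
Evaluate each row (bits = u,v,w,z, MSB first):
  row 0 [0000]: F1=0 F2=0 -> F1&~F2 -> 0
  row 1 [0001]: F1=0 F2=0 -> F1&~F2 -> 0
  row 2 [0010]: F1=0 F2=0 -> F1&~F2 -> 0
  row 3 [0011]: F1=0 F2=1 -> F1&~F2 -> 0
  row 4 [0100]: F1=0 F2=0 -> F1&~F2 -> 0
  row 5 [0101]: F1=0 F2=0 -> F1&~F2 -> 0
  row 6 [0110]: F1=0 F2=0 -> F1&~F2 -> 0
  row 7 [0111]: F1=0 F2=0 -> F1&~F2 -> 0
  row 8 [1000]: F1=0 F2=0 -> F1&~F2 -> 0
  row 9 [1001]: F1=0 F2=0 -> F1&~F2 -> 0
  row 10 [1010]: F1=1 F2=1 -> F1&~F2 -> 0
  row 11 [1011]: F1=1 F2=0 -> F1&~F2 -> 1
  row 12 [1100]: F1=1 F2=1 -> F1&~F2 -> 0
  row 13 [1101]: F1=1 F2=0 -> F1&~F2 -> 1
  row 14 [1110]: F1=0 F2=0 -> F1&~F2 -> 0
  row 15 [1111]: F1=0 F2=0 -> F1&~F2 -> 0
Full result column, 4 rows per line (u,v fixed per line; w,z runs 00..11 left to right):
  rows 0-3 [u,v=00]: 0000  = hex 0
  rows 4-7 [u,v=01]: 0000  = hex 0
  rows 8-11 [u,v=10]: 0001  = hex 1
  rows 12-15 [u,v=11]: 0100  = hex 4
Counterexample vector (row 0 .. row 15) = 0000000000010100
Output column grouped in 4s = 0000 0000 0001 0100 = 0x0014
Convert to decimal digit by digit (value = value*16 + digit):
  0 -> 0
  0*16 + 0 = 0
  0*16 + 1 = 1
  1*16 + 4 = 20
Decimal = 20

20


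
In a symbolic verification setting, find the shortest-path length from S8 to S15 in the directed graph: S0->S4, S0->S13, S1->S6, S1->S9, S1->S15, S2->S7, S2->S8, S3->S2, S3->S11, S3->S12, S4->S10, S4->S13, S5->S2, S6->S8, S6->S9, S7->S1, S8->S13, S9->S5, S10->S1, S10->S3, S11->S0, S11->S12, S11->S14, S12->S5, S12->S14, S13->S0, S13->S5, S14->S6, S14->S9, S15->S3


BFS layer-by-layer from S8:
  dist 0: {S8}
  dist 1: {S13}
  dist 2: {S0, S5}
  dist 3: {S2, S4}
  dist 4: {S7, S10}
  dist 5: {S1, S3}
  dist 6: {S6, S9, S11, S12, S15}
  -> S15 reached at distance 6
Shortest path length = 6

6


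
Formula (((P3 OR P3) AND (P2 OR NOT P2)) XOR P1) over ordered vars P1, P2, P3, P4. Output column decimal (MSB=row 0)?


Formula: (((P3 OR P3) AND (P2 OR NOT P2)) XOR P1) over P1, P2, P3, P4 (16 rows)
Evaluate each row (bits = P1,P2,P3,P4, MSB first):
  row 0 [0000]: (((0 OR 0) AND (0 OR NOT 0)) XOR 0) -> 0
  row 1 [0001]: (((0 OR 0) AND (0 OR NOT 0)) XOR 0) -> 0
  row 2 [0010]: (((1 OR 1) AND (0 OR NOT 0)) XOR 0) -> 1
  row 3 [0011]: (((1 OR 1) AND (0 OR NOT 0)) XOR 0) -> 1
  row 4 [0100]: (((0 OR 0) AND (1 OR NOT 1)) XOR 0) -> 0
  row 5 [0101]: (((0 OR 0) AND (1 OR NOT 1)) XOR 0) -> 0
  row 6 [0110]: (((1 OR 1) AND (1 OR NOT 1)) XOR 0) -> 1
  row 7 [0111]: (((1 OR 1) AND (1 OR NOT 1)) XOR 0) -> 1
  row 8 [1000]: (((0 OR 0) AND (0 OR NOT 0)) XOR 1) -> 1
  row 9 [1001]: (((0 OR 0) AND (0 OR NOT 0)) XOR 1) -> 1
  row 10 [1010]: (((1 OR 1) AND (0 OR NOT 0)) XOR 1) -> 0
  row 11 [1011]: (((1 OR 1) AND (0 OR NOT 0)) XOR 1) -> 0
  row 12 [1100]: (((0 OR 0) AND (1 OR NOT 1)) XOR 1) -> 1
  row 13 [1101]: (((0 OR 0) AND (1 OR NOT 1)) XOR 1) -> 1
  row 14 [1110]: (((1 OR 1) AND (1 OR NOT 1)) XOR 1) -> 0
  row 15 [1111]: (((1 OR 1) AND (1 OR NOT 1)) XOR 1) -> 0
Full result column, 4 rows per line (P1,P2 fixed per line; P3,P4 runs 00..11 left to right):
  rows 0-3 [P1,P2=00]: 0011  = hex 3
  rows 4-7 [P1,P2=01]: 0011  = hex 3
  rows 8-11 [P1,P2=10]: 1100  = hex C
  rows 12-15 [P1,P2=11]: 1100  = hex C
Output column (row 0 .. row 15) = 0011001111001100
Output column grouped in 4s = 0011 0011 1100 1100 = 0x33CC
Convert to decimal digit by digit (value = value*16 + digit):
  3 -> 3
  3*16 + 3 = 51
  51*16 + 12 (C) = 828
  828*16 + 12 (C) = 13260
Decimal = 13260

13260


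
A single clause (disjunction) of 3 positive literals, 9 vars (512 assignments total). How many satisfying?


Step 1: Total=2^9=512
Step 2: Unsat when all 3 false: 2^6=64
Step 3: Sat=512-64=448

448


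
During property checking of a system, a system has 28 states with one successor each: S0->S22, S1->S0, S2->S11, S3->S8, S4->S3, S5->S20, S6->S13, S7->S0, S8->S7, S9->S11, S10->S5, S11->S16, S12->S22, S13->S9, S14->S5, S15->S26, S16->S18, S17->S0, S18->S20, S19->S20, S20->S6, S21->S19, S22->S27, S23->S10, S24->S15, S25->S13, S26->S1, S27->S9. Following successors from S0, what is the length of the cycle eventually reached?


Trace from S0 until a state repeats:
  S0 -> S22 -> S27 -> S9 -> S11 -> S16 -> S18 -> S20 -> S6 -> S13 -> S9
S9 first seen at step 3, revisited at step 10.
Cycle length = 10 - 3 = 7

7


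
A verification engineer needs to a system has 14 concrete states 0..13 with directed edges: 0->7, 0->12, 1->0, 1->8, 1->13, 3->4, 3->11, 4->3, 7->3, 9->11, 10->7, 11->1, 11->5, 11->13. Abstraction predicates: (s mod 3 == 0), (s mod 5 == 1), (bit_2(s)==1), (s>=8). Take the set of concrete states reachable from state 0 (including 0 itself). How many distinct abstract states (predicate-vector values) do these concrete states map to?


BFS from 0:
Concrete reachable: {0, 1, 3, 4, 5, 7, 8, 11, 12, 13}
Abstract via predicates (s mod 3 == 0), (s mod 5 == 1), (bit_2(s)==1), (s>=8):
  (0,0,0,1) <- {8}
  (0,0,1,0) <- {4, 5, 7}
  (0,0,1,1) <- {13}
  (0,1,0,0) <- {1}
  (0,1,0,1) <- {11}
  (1,0,0,0) <- {0, 3}
  (1,0,1,1) <- {12}
Distinct abstract states = 7

7


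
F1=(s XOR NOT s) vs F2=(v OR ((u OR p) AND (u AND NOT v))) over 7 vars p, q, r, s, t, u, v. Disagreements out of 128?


F1 = (s XOR NOT s)
F2 = (v OR ((u OR p) AND (u AND NOT v)))
Evaluate both on each of 128 rows (bits = p,q,r,s,t,u,v):
  row 0 [0000000]: F1=1 F2=0 (differ) -> 1
  row 1 [0000001]: F1=1 F2=1 -> 0
  row 2 [0000010]: F1=1 F2=1 -> 0
  row 3 [0000011]: F1=1 F2=1 -> 0
  row 4 [0000100]: F1=1 F2=0 (differ) -> 1
  (every remaining row is evaluated the same way; all 128 results are listed next)
Full result column, 8 rows per line (p,q,r,s fixed per line; t,u,v runs 000..111 left to right):
  rows 0-7 [p,q,r,s=0000]: 10001000  (ones: 2)
  rows 8-15 [p,q,r,s=0001]: 10001000  (ones: 2)
  rows 16-23 [p,q,r,s=0010]: 10001000  (ones: 2)
  rows 24-31 [p,q,r,s=0011]: 10001000  (ones: 2)
  rows 32-39 [p,q,r,s=0100]: 10001000  (ones: 2)
  rows 40-47 [p,q,r,s=0101]: 10001000  (ones: 2)
  rows 48-55 [p,q,r,s=0110]: 10001000  (ones: 2)
  rows 56-63 [p,q,r,s=0111]: 10001000  (ones: 2)
  rows 64-71 [p,q,r,s=1000]: 10001000  (ones: 2)
  rows 72-79 [p,q,r,s=1001]: 10001000  (ones: 2)
  rows 80-87 [p,q,r,s=1010]: 10001000  (ones: 2)
  rows 88-95 [p,q,r,s=1011]: 10001000  (ones: 2)
  rows 96-103 [p,q,r,s=1100]: 10001000  (ones: 2)
  rows 104-111 [p,q,r,s=1101]: 10001000  (ones: 2)
  rows 112-119 [p,q,r,s=1110]: 10001000  (ones: 2)
  rows 120-127 [p,q,r,s=1111]: 10001000  (ones: 2)
Disagreements = 2+2+2+2+2+2+2+2+2+2+2+2+2+2+2+2 = 32

32


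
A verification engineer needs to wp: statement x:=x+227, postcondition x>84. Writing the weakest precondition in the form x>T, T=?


Formula: wp(x:=E, P) = P[E/x] (substitute E for x in postcondition)
Step 1: Postcondition: x>84
Step 2: Substitute x+227 for x: x+227>84
Step 3: Solve for x: x > 84-227 = -143

-143


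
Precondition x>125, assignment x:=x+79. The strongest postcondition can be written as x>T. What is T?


Formula: sp(P, x:=E) = exists old_x. (x = E[old_x/x]) AND P[old_x/x] (old_x is the value of x before the assignment; eliminate old_x by solving x = E[old_x/x] for old_x)
Step 1: Precondition P: x>125, i.e. old_x > 125
Step 2: Assignment gives x = old_x + 79, so old_x = x - 79
Step 3: Substitute into P: x - 79 > 125
Step 4: Simplify: x > 125+79 = 204

204


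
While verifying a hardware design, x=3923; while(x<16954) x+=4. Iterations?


Step 1: x goes from 3923 toward 16954 by 4; the body runs while x<16954, so iterations = ceil((bound-start)/step)
Step 2: Distance=13031
Step 3: ceil(13031/4)=3258

3258


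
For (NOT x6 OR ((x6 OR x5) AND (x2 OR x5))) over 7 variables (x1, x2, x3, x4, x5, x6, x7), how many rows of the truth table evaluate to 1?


Formula: (NOT x6 OR ((x6 OR x5) AND (x2 OR x5))) over 7 vars (128 rows)
Evaluate each row (x1, x2, x3, x4, x5, x6, x7 as bits, MSB first):
  row 0 [0000000]: (NOT 0 OR ((0 OR 0) AND (0 OR 0))) -> 1
  row 1 [0000001]: (NOT 0 OR ((0 OR 0) AND (0 OR 0))) -> 1
  row 2 [0000010]: (NOT 1 OR ((1 OR 0) AND (0 OR 0))) -> 0
  row 3 [0000011]: (NOT 1 OR ((1 OR 0) AND (0 OR 0))) -> 0
  row 4 [0000100]: (NOT 0 OR ((0 OR 1) AND (0 OR 1))) -> 1
  (every remaining row is evaluated the same way; all 128 results are listed next)
Full result column, 8 rows per line (x1,x2,x3,x4 fixed per line; x5,x6,x7 runs 000..111 left to right):
  rows 0-7 [x1,x2,x3,x4=0000]: 11001111  (ones: 6)
  rows 8-15 [x1,x2,x3,x4=0001]: 11001111  (ones: 6)
  rows 16-23 [x1,x2,x3,x4=0010]: 11001111  (ones: 6)
  rows 24-31 [x1,x2,x3,x4=0011]: 11001111  (ones: 6)
  rows 32-39 [x1,x2,x3,x4=0100]: 11111111  (ones: 8)
  rows 40-47 [x1,x2,x3,x4=0101]: 11111111  (ones: 8)
  rows 48-55 [x1,x2,x3,x4=0110]: 11111111  (ones: 8)
  rows 56-63 [x1,x2,x3,x4=0111]: 11111111  (ones: 8)
  rows 64-71 [x1,x2,x3,x4=1000]: 11001111  (ones: 6)
  rows 72-79 [x1,x2,x3,x4=1001]: 11001111  (ones: 6)
  rows 80-87 [x1,x2,x3,x4=1010]: 11001111  (ones: 6)
  rows 88-95 [x1,x2,x3,x4=1011]: 11001111  (ones: 6)
  rows 96-103 [x1,x2,x3,x4=1100]: 11111111  (ones: 8)
  rows 104-111 [x1,x2,x3,x4=1101]: 11111111  (ones: 8)
  rows 112-119 [x1,x2,x3,x4=1110]: 11111111  (ones: 8)
  rows 120-127 [x1,x2,x3,x4=1111]: 11111111  (ones: 8)
Count of 1-rows = 6+6+6+6+8+8+8+8+6+6+6+6+8+8+8+8 = 112

112


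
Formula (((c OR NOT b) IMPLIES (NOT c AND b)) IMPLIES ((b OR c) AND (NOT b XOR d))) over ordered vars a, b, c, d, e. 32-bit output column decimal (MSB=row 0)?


Formula: (((c OR NOT b) IMPLIES (NOT c AND b)) IMPLIES ((b OR c) AND (NOT b XOR d))) over a, b, c, d, e (32 rows)
Evaluate each row (bits = a,b,c,d,e, MSB first):
  row 0 [00000]: (((0 OR NOT 0) IMPLIES (NOT 0 AND 0)) IMPLIES ((0 OR 0) AND (NOT 0 XOR 0))) -> 1
  row 1 [00001]: (((0 OR NOT 0) IMPLIES (NOT 0 AND 0)) IMPLIES ((0 OR 0) AND (NOT 0 XOR 0))) -> 1
  row 2 [00010]: (((0 OR NOT 0) IMPLIES (NOT 0 AND 0)) IMPLIES ((0 OR 0) AND (NOT 0 XOR 1))) -> 1
  row 3 [00011]: (((0 OR NOT 0) IMPLIES (NOT 0 AND 0)) IMPLIES ((0 OR 0) AND (NOT 0 XOR 1))) -> 1
  row 4 [00100]: (((1 OR NOT 0) IMPLIES (NOT 1 AND 0)) IMPLIES ((0 OR 1) AND (NOT 0 XOR 0))) -> 1
  row 5 [00101]: (((1 OR NOT 0) IMPLIES (NOT 1 AND 0)) IMPLIES ((0 OR 1) AND (NOT 0 XOR 0))) -> 1
  row 6 [00110]: (((1 OR NOT 0) IMPLIES (NOT 1 AND 0)) IMPLIES ((0 OR 1) AND (NOT 0 XOR 1))) -> 1
  row 7 [00111]: (((1 OR NOT 0) IMPLIES (NOT 1 AND 0)) IMPLIES ((0 OR 1) AND (NOT 0 XOR 1))) -> 1
  row 8 [01000]: (((0 OR NOT 1) IMPLIES (NOT 0 AND 1)) IMPLIES ((1 OR 0) AND (NOT 1 XOR 0))) -> 0
  row 9 [01001]: (((0 OR NOT 1) IMPLIES (NOT 0 AND 1)) IMPLIES ((1 OR 0) AND (NOT 1 XOR 0))) -> 0
  row 10 [01010]: (((0 OR NOT 1) IMPLIES (NOT 0 AND 1)) IMPLIES ((1 OR 0) AND (NOT 1 XOR 1))) -> 1
  row 11 [01011]: (((0 OR NOT 1) IMPLIES (NOT 0 AND 1)) IMPLIES ((1 OR 0) AND (NOT 1 XOR 1))) -> 1
  row 12 [01100]: (((1 OR NOT 1) IMPLIES (NOT 1 AND 1)) IMPLIES ((1 OR 1) AND (NOT 1 XOR 0))) -> 1
  row 13 [01101]: (((1 OR NOT 1) IMPLIES (NOT 1 AND 1)) IMPLIES ((1 OR 1) AND (NOT 1 XOR 0))) -> 1
  row 14 [01110]: (((1 OR NOT 1) IMPLIES (NOT 1 AND 1)) IMPLIES ((1 OR 1) AND (NOT 1 XOR 1))) -> 1
  row 15 [01111]: (((1 OR NOT 1) IMPLIES (NOT 1 AND 1)) IMPLIES ((1 OR 1) AND (NOT 1 XOR 1))) -> 1
  row 16 [10000]: (((0 OR NOT 0) IMPLIES (NOT 0 AND 0)) IMPLIES ((0 OR 0) AND (NOT 0 XOR 0))) -> 1
  row 17 [10001]: (((0 OR NOT 0) IMPLIES (NOT 0 AND 0)) IMPLIES ((0 OR 0) AND (NOT 0 XOR 0))) -> 1
  row 18 [10010]: (((0 OR NOT 0) IMPLIES (NOT 0 AND 0)) IMPLIES ((0 OR 0) AND (NOT 0 XOR 1))) -> 1
  row 19 [10011]: (((0 OR NOT 0) IMPLIES (NOT 0 AND 0)) IMPLIES ((0 OR 0) AND (NOT 0 XOR 1))) -> 1
  row 20 [10100]: (((1 OR NOT 0) IMPLIES (NOT 1 AND 0)) IMPLIES ((0 OR 1) AND (NOT 0 XOR 0))) -> 1
  row 21 [10101]: (((1 OR NOT 0) IMPLIES (NOT 1 AND 0)) IMPLIES ((0 OR 1) AND (NOT 0 XOR 0))) -> 1
  row 22 [10110]: (((1 OR NOT 0) IMPLIES (NOT 1 AND 0)) IMPLIES ((0 OR 1) AND (NOT 0 XOR 1))) -> 1
  row 23 [10111]: (((1 OR NOT 0) IMPLIES (NOT 1 AND 0)) IMPLIES ((0 OR 1) AND (NOT 0 XOR 1))) -> 1
  row 24 [11000]: (((0 OR NOT 1) IMPLIES (NOT 0 AND 1)) IMPLIES ((1 OR 0) AND (NOT 1 XOR 0))) -> 0
  row 25 [11001]: (((0 OR NOT 1) IMPLIES (NOT 0 AND 1)) IMPLIES ((1 OR 0) AND (NOT 1 XOR 0))) -> 0
  row 26 [11010]: (((0 OR NOT 1) IMPLIES (NOT 0 AND 1)) IMPLIES ((1 OR 0) AND (NOT 1 XOR 1))) -> 1
  row 27 [11011]: (((0 OR NOT 1) IMPLIES (NOT 0 AND 1)) IMPLIES ((1 OR 0) AND (NOT 1 XOR 1))) -> 1
  row 28 [11100]: (((1 OR NOT 1) IMPLIES (NOT 1 AND 1)) IMPLIES ((1 OR 1) AND (NOT 1 XOR 0))) -> 1
  row 29 [11101]: (((1 OR NOT 1) IMPLIES (NOT 1 AND 1)) IMPLIES ((1 OR 1) AND (NOT 1 XOR 0))) -> 1
  row 30 [11110]: (((1 OR NOT 1) IMPLIES (NOT 1 AND 1)) IMPLIES ((1 OR 1) AND (NOT 1 XOR 1))) -> 1
  row 31 [11111]: (((1 OR NOT 1) IMPLIES (NOT 1 AND 1)) IMPLIES ((1 OR 1) AND (NOT 1 XOR 1))) -> 1
Full result column, 4 rows per line (a,b,c fixed per line; d,e runs 00..11 left to right):
  rows 0-3 [a,b,c=000]: 1111  = hex F
  rows 4-7 [a,b,c=001]: 1111  = hex F
  rows 8-11 [a,b,c=010]: 0011  = hex 3
  rows 12-15 [a,b,c=011]: 1111  = hex F
  rows 16-19 [a,b,c=100]: 1111  = hex F
  rows 20-23 [a,b,c=101]: 1111  = hex F
  rows 24-27 [a,b,c=110]: 0011  = hex 3
  rows 28-31 [a,b,c=111]: 1111  = hex F
Output column (row 0 .. row 31) = 11111111001111111111111100111111
Output column grouped in 4s = 1111 1111 0011 1111 1111 1111 0011 1111 = 0xFF3FFF3F
Convert to decimal digit by digit (value = value*16 + digit):
  F -> 15
  15*16 + 15 (F) = 255
  255*16 + 3 = 4083
  4083*16 + 15 (F) = 65343
  65343*16 + 15 (F) = 1045503
  1045503*16 + 15 (F) = 16728063
  16728063*16 + 3 = 267649011
  267649011*16 + 15 (F) = 4282384191
Decimal = 4282384191

4282384191


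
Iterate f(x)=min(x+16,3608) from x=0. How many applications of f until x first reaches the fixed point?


Step 1: x=0, cap=3608, increment=16
Step 2: x grows by 16 each step until capped at 3608; fixed point is x=3608
Step 3: iterations = ceil(3608/16) = 226

226


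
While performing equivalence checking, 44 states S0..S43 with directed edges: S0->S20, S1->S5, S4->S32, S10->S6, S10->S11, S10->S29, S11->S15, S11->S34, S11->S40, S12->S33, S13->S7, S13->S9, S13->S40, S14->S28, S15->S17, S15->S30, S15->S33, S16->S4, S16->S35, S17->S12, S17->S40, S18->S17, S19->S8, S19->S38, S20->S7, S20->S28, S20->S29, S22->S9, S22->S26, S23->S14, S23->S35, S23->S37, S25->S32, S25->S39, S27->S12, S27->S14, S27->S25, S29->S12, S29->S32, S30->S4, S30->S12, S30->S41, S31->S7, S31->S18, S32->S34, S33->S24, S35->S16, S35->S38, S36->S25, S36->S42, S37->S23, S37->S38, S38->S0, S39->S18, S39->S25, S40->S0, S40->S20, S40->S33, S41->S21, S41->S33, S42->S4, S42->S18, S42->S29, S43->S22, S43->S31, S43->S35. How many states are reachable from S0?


BFS from S0:
  layer 0: {S0}
  layer 1: {S20}
  layer 2: {S7, S28, S29}
  layer 3: {S12, S32}
  layer 4: {S33, S34}
  layer 5: {S24}
Reachable set: {S0, S7, S12, S20, S24, S28, S29, S32, S33, S34}
Count = 10

10


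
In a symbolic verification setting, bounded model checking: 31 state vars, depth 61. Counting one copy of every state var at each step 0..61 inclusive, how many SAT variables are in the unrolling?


BMC unrolls to depth k, creating one copy of each state var for steps 0..k.
Step count = 61 + 1 = 62 (steps 0 through 61)
Vars per step = 31
Total = 31 * 62 = 1922

1922


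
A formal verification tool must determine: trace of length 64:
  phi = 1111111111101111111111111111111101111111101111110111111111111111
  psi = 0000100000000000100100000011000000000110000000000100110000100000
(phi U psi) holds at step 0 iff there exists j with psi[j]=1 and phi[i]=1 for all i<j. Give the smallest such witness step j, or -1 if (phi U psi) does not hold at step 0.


(phi U psi) at 0: need smallest j with psi[j]=1 and phi[i]=1 for all i in [0,j).
Scan from step 0:
  step 0: phi=1, psi=0 -> continue
  step 1: phi=1, psi=0 -> continue
  step 2: phi=1, psi=0 -> continue
  step 3: phi=1, psi=0 -> continue
  step 4: psi=1 and phi held for [0,4) -> witness found
Witness step = 4

4


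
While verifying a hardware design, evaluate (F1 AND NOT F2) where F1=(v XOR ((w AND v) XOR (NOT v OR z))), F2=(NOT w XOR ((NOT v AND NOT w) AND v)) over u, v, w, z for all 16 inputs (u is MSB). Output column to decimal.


F1 = (v XOR ((w AND v) XOR (NOT v OR z)))
F2 = (NOT w XOR ((NOT v AND NOT w) AND v))
Counterexample to F1=>F2 is where F1=1 and F2=0.
Evaluate each row (bits = u,v,w,z, MSB first):
  row 0 [0000]: F1=1 F2=1 -> F1&~F2 -> 0
  row 1 [0001]: F1=1 F2=1 -> F1&~F2 -> 0
  row 2 [0010]: F1=1 F2=0 -> F1&~F2 -> 1
  row 3 [0011]: F1=1 F2=0 -> F1&~F2 -> 1
  row 4 [0100]: F1=1 F2=1 -> F1&~F2 -> 0
  row 5 [0101]: F1=0 F2=1 -> F1&~F2 -> 0
  row 6 [0110]: F1=0 F2=0 -> F1&~F2 -> 0
  row 7 [0111]: F1=1 F2=0 -> F1&~F2 -> 1
  row 8 [1000]: F1=1 F2=1 -> F1&~F2 -> 0
  row 9 [1001]: F1=1 F2=1 -> F1&~F2 -> 0
  row 10 [1010]: F1=1 F2=0 -> F1&~F2 -> 1
  row 11 [1011]: F1=1 F2=0 -> F1&~F2 -> 1
  row 12 [1100]: F1=1 F2=1 -> F1&~F2 -> 0
  row 13 [1101]: F1=0 F2=1 -> F1&~F2 -> 0
  row 14 [1110]: F1=0 F2=0 -> F1&~F2 -> 0
  row 15 [1111]: F1=1 F2=0 -> F1&~F2 -> 1
Full result column, 4 rows per line (u,v fixed per line; w,z runs 00..11 left to right):
  rows 0-3 [u,v=00]: 0011  = hex 3
  rows 4-7 [u,v=01]: 0001  = hex 1
  rows 8-11 [u,v=10]: 0011  = hex 3
  rows 12-15 [u,v=11]: 0001  = hex 1
Counterexample vector (row 0 .. row 15) = 0011000100110001
Output column grouped in 4s = 0011 0001 0011 0001 = 0x3131
Convert to decimal digit by digit (value = value*16 + digit):
  3 -> 3
  3*16 + 1 = 49
  49*16 + 3 = 787
  787*16 + 1 = 12593
Decimal = 12593

12593


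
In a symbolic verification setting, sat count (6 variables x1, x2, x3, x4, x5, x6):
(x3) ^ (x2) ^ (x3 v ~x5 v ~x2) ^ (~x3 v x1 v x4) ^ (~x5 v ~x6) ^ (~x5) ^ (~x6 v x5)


CNF with 7 clauses over 6 vars (64 assignments).
An assignment satisfies CNF iff every clause has >=1 true literal.
Check each row (bits = x1,x2,x3,x4,x5,x6; clause T/F shown):
  row 0 [000000]: clauses=FFTTTTT -> 0
  row 1 [000001]: clauses=FFTTTTF -> 0
  row 2 [000010]: clauses=FFTTTFT -> 0
  row 3 [000011]: clauses=FFTTFFT -> 0
  row 4 [000100]: clauses=FFTTTTT -> 0
  (every remaining row is evaluated the same way; all 64 results are listed next)
Full result column, 8 rows per line (x1,x2,x3 fixed per line; x4,x5,x6 runs 000..111 left to right):
  rows 0-7 [x1,x2,x3=000]: 00000000  (ones: 0)
  rows 8-15 [x1,x2,x3=001]: 00000000  (ones: 0)
  rows 16-23 [x1,x2,x3=010]: 00000000  (ones: 0)
  rows 24-31 [x1,x2,x3=011]: 00001000  (ones: 1)
  rows 32-39 [x1,x2,x3=100]: 00000000  (ones: 0)
  rows 40-47 [x1,x2,x3=101]: 00000000  (ones: 0)
  rows 48-55 [x1,x2,x3=110]: 00000000  (ones: 0)
  rows 56-63 [x1,x2,x3=111]: 10001000  (ones: 2)
Satisfying assignments = 0+0+0+1+0+0+0+2 = 3

3


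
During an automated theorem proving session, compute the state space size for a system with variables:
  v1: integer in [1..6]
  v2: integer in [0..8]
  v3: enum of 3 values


State space = product of domain sizes of all variables.
Domain sizes:
  v1 (integer in [1..6]): 6
  v2 (integer in [0..8]): 9
  v3 (enum of 3 values): 3
Product = 6 * 9 * 3 = 162

162


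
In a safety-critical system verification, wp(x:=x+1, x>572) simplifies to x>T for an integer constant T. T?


Formula: wp(x:=E, P) = P[E/x] (substitute E for x in postcondition)
Step 1: Postcondition: x>572
Step 2: Substitute x+1 for x: x+1>572
Step 3: Solve for x: x > 572-1 = 571

571


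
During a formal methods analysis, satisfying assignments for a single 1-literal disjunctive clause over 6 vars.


Step 1: Total=2^6=64
Step 2: Unsat when all 1 false: 2^5=32
Step 3: Sat=64-32=32

32


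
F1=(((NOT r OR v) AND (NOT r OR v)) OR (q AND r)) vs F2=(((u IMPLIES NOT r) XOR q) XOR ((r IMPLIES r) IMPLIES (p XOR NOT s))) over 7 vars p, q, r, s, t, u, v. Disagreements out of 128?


F1 = (((NOT r OR v) AND (NOT r OR v)) OR (q AND r))
F2 = (((u IMPLIES NOT r) XOR q) XOR ((r IMPLIES r) IMPLIES (p XOR NOT s)))
Evaluate both on each of 128 rows (bits = p,q,r,s,t,u,v):
  row 0 [0000000]: F1=1 F2=0 (differ) -> 1
  row 1 [0000001]: F1=1 F2=0 (differ) -> 1
  row 2 [0000010]: F1=1 F2=0 (differ) -> 1
  row 3 [0000011]: F1=1 F2=0 (differ) -> 1
  row 4 [0000100]: F1=1 F2=0 (differ) -> 1
  (every remaining row is evaluated the same way; all 128 results are listed next)
Full result column, 8 rows per line (p,q,r,s fixed per line; t,u,v runs 000..111 left to right):
  rows 0-7 [p,q,r,s=0000]: 11111111  (ones: 8)
  rows 8-15 [p,q,r,s=0001]: 00000000  (ones: 0)
  rows 16-23 [p,q,r,s=0010]: 01100110  (ones: 4)
  rows 24-31 [p,q,r,s=0011]: 10011001  (ones: 4)
  rows 32-39 [p,q,r,s=0100]: 00000000  (ones: 0)
  rows 40-47 [p,q,r,s=0101]: 11111111  (ones: 8)
  rows 48-55 [p,q,r,s=0110]: 00110011  (ones: 4)
  rows 56-63 [p,q,r,s=0111]: 11001100  (ones: 4)
  rows 64-71 [p,q,r,s=1000]: 00000000  (ones: 0)
  rows 72-79 [p,q,r,s=1001]: 11111111  (ones: 8)
  rows 80-87 [p,q,r,s=1010]: 10011001  (ones: 4)
  rows 88-95 [p,q,r,s=1011]: 01100110  (ones: 4)
  rows 96-103 [p,q,r,s=1100]: 11111111  (ones: 8)
  rows 104-111 [p,q,r,s=1101]: 00000000  (ones: 0)
  rows 112-119 [p,q,r,s=1110]: 11001100  (ones: 4)
  rows 120-127 [p,q,r,s=1111]: 00110011  (ones: 4)
Disagreements = 8+0+4+4+0+8+4+4+0+8+4+4+8+0+4+4 = 64

64


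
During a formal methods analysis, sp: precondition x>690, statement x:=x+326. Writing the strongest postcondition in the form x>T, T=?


Formula: sp(P, x:=E) = exists old_x. (x = E[old_x/x]) AND P[old_x/x] (old_x is the value of x before the assignment; eliminate old_x by solving x = E[old_x/x] for old_x)
Step 1: Precondition P: x>690, i.e. old_x > 690
Step 2: Assignment gives x = old_x + 326, so old_x = x - 326
Step 3: Substitute into P: x - 326 > 690
Step 4: Simplify: x > 690+326 = 1016

1016


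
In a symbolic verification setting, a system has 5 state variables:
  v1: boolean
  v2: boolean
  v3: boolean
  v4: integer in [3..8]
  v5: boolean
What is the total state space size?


State space = product of domain sizes of all variables.
Domain sizes:
  v1 (boolean): 2
  v2 (boolean): 2
  v3 (boolean): 2
  v4 (integer in [3..8]): 6
  v5 (boolean): 2
Product = 2 * 2 * 2 * 6 * 2 = 96

96


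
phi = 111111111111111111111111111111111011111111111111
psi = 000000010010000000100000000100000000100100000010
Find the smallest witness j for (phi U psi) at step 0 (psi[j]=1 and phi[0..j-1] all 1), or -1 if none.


(phi U psi) at 0: need smallest j with psi[j]=1 and phi[i]=1 for all i in [0,j).
Scan from step 0:
  step 0: phi=1, psi=0 -> continue
  step 1: phi=1, psi=0 -> continue
  step 2: phi=1, psi=0 -> continue
  step 3: phi=1, psi=0 -> continue
  step 7: psi=1 and phi held for [0,7) -> witness found
Witness step = 7

7


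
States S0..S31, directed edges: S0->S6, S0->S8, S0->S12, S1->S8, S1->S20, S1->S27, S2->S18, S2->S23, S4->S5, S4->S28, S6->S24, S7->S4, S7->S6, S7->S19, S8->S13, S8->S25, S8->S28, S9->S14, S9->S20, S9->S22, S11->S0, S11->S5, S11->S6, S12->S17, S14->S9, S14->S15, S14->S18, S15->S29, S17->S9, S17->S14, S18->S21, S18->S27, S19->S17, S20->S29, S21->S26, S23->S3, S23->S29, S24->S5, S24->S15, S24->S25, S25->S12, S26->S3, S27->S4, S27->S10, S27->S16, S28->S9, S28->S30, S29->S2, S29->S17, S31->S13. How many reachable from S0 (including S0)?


BFS from S0:
  layer 0: {S0}
  layer 1: {S6, S8, S12}
  layer 2: {S13, S17, S24, S25, S28}
  layer 3: {S5, S9, S14, S15, S30}
  layer 4: {S18, S20, S22, S29}
  layer 5: {S2, S21, S27}
  layer 6: {S4, S10, S16, S23, S26}
  layer 7: {S3}
Reachable set: {S0, S2, S3, S4, S5, S6, S8, S9, S10, S12, S13, S14, S15, S16, S17, S18, S20, S21, S22, S23, S24, S25, S26, S27, S28, S29, S30}
Count = 27

27


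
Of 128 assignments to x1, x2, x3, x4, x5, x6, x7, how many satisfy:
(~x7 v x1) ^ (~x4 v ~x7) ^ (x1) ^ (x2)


CNF with 4 clauses over 7 vars (128 assignments).
An assignment satisfies CNF iff every clause has >=1 true literal.
Check each row (bits = x1,x2,x3,x4,x5,x6,x7; clause T/F shown):
  row 0 [0000000]: clauses=TTFF -> 0
  row 1 [0000001]: clauses=FTFF -> 0
  row 2 [0000010]: clauses=TTFF -> 0
  row 3 [0000011]: clauses=FTFF -> 0
  row 4 [0000100]: clauses=TTFF -> 0
  (every remaining row is evaluated the same way; all 128 results are listed next)
Full result column, 8 rows per line (x1,x2,x3,x4 fixed per line; x5,x6,x7 runs 000..111 left to right):
  rows 0-7 [x1,x2,x3,x4=0000]: 00000000  (ones: 0)
  rows 8-15 [x1,x2,x3,x4=0001]: 00000000  (ones: 0)
  rows 16-23 [x1,x2,x3,x4=0010]: 00000000  (ones: 0)
  rows 24-31 [x1,x2,x3,x4=0011]: 00000000  (ones: 0)
  rows 32-39 [x1,x2,x3,x4=0100]: 00000000  (ones: 0)
  rows 40-47 [x1,x2,x3,x4=0101]: 00000000  (ones: 0)
  rows 48-55 [x1,x2,x3,x4=0110]: 00000000  (ones: 0)
  rows 56-63 [x1,x2,x3,x4=0111]: 00000000  (ones: 0)
  rows 64-71 [x1,x2,x3,x4=1000]: 00000000  (ones: 0)
  rows 72-79 [x1,x2,x3,x4=1001]: 00000000  (ones: 0)
  rows 80-87 [x1,x2,x3,x4=1010]: 00000000  (ones: 0)
  rows 88-95 [x1,x2,x3,x4=1011]: 00000000  (ones: 0)
  rows 96-103 [x1,x2,x3,x4=1100]: 11111111  (ones: 8)
  rows 104-111 [x1,x2,x3,x4=1101]: 10101010  (ones: 4)
  rows 112-119 [x1,x2,x3,x4=1110]: 11111111  (ones: 8)
  rows 120-127 [x1,x2,x3,x4=1111]: 10101010  (ones: 4)
Satisfying assignments = 0+0+0+0+0+0+0+0+0+0+0+0+8+4+8+4 = 24

24


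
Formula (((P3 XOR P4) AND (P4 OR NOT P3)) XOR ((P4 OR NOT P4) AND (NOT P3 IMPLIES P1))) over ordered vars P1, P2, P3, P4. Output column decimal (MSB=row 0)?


Formula: (((P3 XOR P4) AND (P4 OR NOT P3)) XOR ((P4 OR NOT P4) AND (NOT P3 IMPLIES P1))) over P1, P2, P3, P4 (16 rows)
Evaluate each row (bits = P1,P2,P3,P4, MSB first):
  row 0 [0000]: (((0 XOR 0) AND (0 OR NOT 0)) XOR ((0 OR NOT 0) AND (NOT 0 IMPLIES 0))) -> 0
  row 1 [0001]: (((0 XOR 1) AND (1 OR NOT 0)) XOR ((1 OR NOT 1) AND (NOT 0 IMPLIES 0))) -> 1
  row 2 [0010]: (((1 XOR 0) AND (0 OR NOT 1)) XOR ((0 OR NOT 0) AND (NOT 1 IMPLIES 0))) -> 1
  row 3 [0011]: (((1 XOR 1) AND (1 OR NOT 1)) XOR ((1 OR NOT 1) AND (NOT 1 IMPLIES 0))) -> 1
  row 4 [0100]: (((0 XOR 0) AND (0 OR NOT 0)) XOR ((0 OR NOT 0) AND (NOT 0 IMPLIES 0))) -> 0
  row 5 [0101]: (((0 XOR 1) AND (1 OR NOT 0)) XOR ((1 OR NOT 1) AND (NOT 0 IMPLIES 0))) -> 1
  row 6 [0110]: (((1 XOR 0) AND (0 OR NOT 1)) XOR ((0 OR NOT 0) AND (NOT 1 IMPLIES 0))) -> 1
  row 7 [0111]: (((1 XOR 1) AND (1 OR NOT 1)) XOR ((1 OR NOT 1) AND (NOT 1 IMPLIES 0))) -> 1
  row 8 [1000]: (((0 XOR 0) AND (0 OR NOT 0)) XOR ((0 OR NOT 0) AND (NOT 0 IMPLIES 1))) -> 1
  row 9 [1001]: (((0 XOR 1) AND (1 OR NOT 0)) XOR ((1 OR NOT 1) AND (NOT 0 IMPLIES 1))) -> 0
  row 10 [1010]: (((1 XOR 0) AND (0 OR NOT 1)) XOR ((0 OR NOT 0) AND (NOT 1 IMPLIES 1))) -> 1
  row 11 [1011]: (((1 XOR 1) AND (1 OR NOT 1)) XOR ((1 OR NOT 1) AND (NOT 1 IMPLIES 1))) -> 1
  row 12 [1100]: (((0 XOR 0) AND (0 OR NOT 0)) XOR ((0 OR NOT 0) AND (NOT 0 IMPLIES 1))) -> 1
  row 13 [1101]: (((0 XOR 1) AND (1 OR NOT 0)) XOR ((1 OR NOT 1) AND (NOT 0 IMPLIES 1))) -> 0
  row 14 [1110]: (((1 XOR 0) AND (0 OR NOT 1)) XOR ((0 OR NOT 0) AND (NOT 1 IMPLIES 1))) -> 1
  row 15 [1111]: (((1 XOR 1) AND (1 OR NOT 1)) XOR ((1 OR NOT 1) AND (NOT 1 IMPLIES 1))) -> 1
Full result column, 4 rows per line (P1,P2 fixed per line; P3,P4 runs 00..11 left to right):
  rows 0-3 [P1,P2=00]: 0111  = hex 7
  rows 4-7 [P1,P2=01]: 0111  = hex 7
  rows 8-11 [P1,P2=10]: 1011  = hex B
  rows 12-15 [P1,P2=11]: 1011  = hex B
Output column (row 0 .. row 15) = 0111011110111011
Output column grouped in 4s = 0111 0111 1011 1011 = 0x77BB
Convert to decimal digit by digit (value = value*16 + digit):
  7 -> 7
  7*16 + 7 = 119
  119*16 + 11 (B) = 1915
  1915*16 + 11 (B) = 30651
Decimal = 30651

30651


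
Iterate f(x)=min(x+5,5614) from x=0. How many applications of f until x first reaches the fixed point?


Step 1: x=0, cap=5614, increment=5
Step 2: x grows by 5 each step until capped at 5614; fixed point is x=5614
Step 3: iterations = ceil(5614/5) = 1123

1123


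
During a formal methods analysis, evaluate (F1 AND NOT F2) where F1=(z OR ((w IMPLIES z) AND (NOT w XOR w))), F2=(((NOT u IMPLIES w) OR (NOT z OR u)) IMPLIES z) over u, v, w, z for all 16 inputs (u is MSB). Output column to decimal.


F1 = (z OR ((w IMPLIES z) AND (NOT w XOR w)))
F2 = (((NOT u IMPLIES w) OR (NOT z OR u)) IMPLIES z)
Counterexample to F1=>F2 is where F1=1 and F2=0.
Evaluate each row (bits = u,v,w,z, MSB first):
  row 0 [0000]: F1=1 F2=0 -> F1&~F2 -> 1
  row 1 [0001]: F1=1 F2=1 -> F1&~F2 -> 0
  row 2 [0010]: F1=0 F2=0 -> F1&~F2 -> 0
  row 3 [0011]: F1=1 F2=1 -> F1&~F2 -> 0
  row 4 [0100]: F1=1 F2=0 -> F1&~F2 -> 1
  row 5 [0101]: F1=1 F2=1 -> F1&~F2 -> 0
  row 6 [0110]: F1=0 F2=0 -> F1&~F2 -> 0
  row 7 [0111]: F1=1 F2=1 -> F1&~F2 -> 0
  row 8 [1000]: F1=1 F2=0 -> F1&~F2 -> 1
  row 9 [1001]: F1=1 F2=1 -> F1&~F2 -> 0
  row 10 [1010]: F1=0 F2=0 -> F1&~F2 -> 0
  row 11 [1011]: F1=1 F2=1 -> F1&~F2 -> 0
  row 12 [1100]: F1=1 F2=0 -> F1&~F2 -> 1
  row 13 [1101]: F1=1 F2=1 -> F1&~F2 -> 0
  row 14 [1110]: F1=0 F2=0 -> F1&~F2 -> 0
  row 15 [1111]: F1=1 F2=1 -> F1&~F2 -> 0
Full result column, 4 rows per line (u,v fixed per line; w,z runs 00..11 left to right):
  rows 0-3 [u,v=00]: 1000  = hex 8
  rows 4-7 [u,v=01]: 1000  = hex 8
  rows 8-11 [u,v=10]: 1000  = hex 8
  rows 12-15 [u,v=11]: 1000  = hex 8
Counterexample vector (row 0 .. row 15) = 1000100010001000
Output column grouped in 4s = 1000 1000 1000 1000 = 0x8888
Convert to decimal digit by digit (value = value*16 + digit):
  8 -> 8
  8*16 + 8 = 136
  136*16 + 8 = 2184
  2184*16 + 8 = 34952
Decimal = 34952

34952
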